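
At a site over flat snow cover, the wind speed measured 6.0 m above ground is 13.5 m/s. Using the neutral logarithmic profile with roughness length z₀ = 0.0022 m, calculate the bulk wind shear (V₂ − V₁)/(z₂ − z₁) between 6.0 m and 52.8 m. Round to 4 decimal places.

0.0793 m/s/m

Log law: V₂ = V₁ · ln(z₂/z₀)/ln(z₁/z₀) = 13.5 × 10.0858/7.9111 = 17.2112 m/s
ΔV/Δz = (17.2112 − 13.5)/(52.8 − 6.0) = 3.7112/46.8000 = 0.07930 m/s/m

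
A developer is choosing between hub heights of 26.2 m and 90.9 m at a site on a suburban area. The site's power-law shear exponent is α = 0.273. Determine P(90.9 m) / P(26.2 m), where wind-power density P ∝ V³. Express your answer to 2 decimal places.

2.77

Speed ratio: V_B/V_A = (z_B/z_A)^α = (90.9/26.2)^0.273 = (3.4695)^0.273 = 1.40440
Power-density ratio: P_B/P_A = (V_B/V_A)³ = (1.40440)³ = 2.76997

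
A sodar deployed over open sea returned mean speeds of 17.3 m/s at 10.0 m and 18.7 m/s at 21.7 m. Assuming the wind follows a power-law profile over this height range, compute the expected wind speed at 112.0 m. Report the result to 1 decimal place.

22.1 m/s

First find α: α = ln(V₂/V₁)/ln(z₂/z₁) = ln(18.7/17.3)/ln(21.7/10.0) = 0.07782/0.77473 = 0.1004
Extrapolate from 21.7 m to 112.0 m: V₃ = 18.7 × (112.0/21.7)^0.1004 = 18.7 × 1.1792 = 22.0513 m/s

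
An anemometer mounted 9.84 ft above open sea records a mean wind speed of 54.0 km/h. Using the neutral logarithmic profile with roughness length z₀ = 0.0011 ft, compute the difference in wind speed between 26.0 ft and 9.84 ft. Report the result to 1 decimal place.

Log law: V₂ = V₁ · ln(z₂/z₀)/ln(z₁/z₀) = 54.0 × 10.0705/9.0989 = 59.7665 km/h
ΔV = 59.7665 − 54.0 = 5.7665 km/h

5.8 km/h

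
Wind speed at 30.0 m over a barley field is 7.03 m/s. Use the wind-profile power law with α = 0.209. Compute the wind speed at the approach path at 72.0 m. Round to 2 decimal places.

Power-law profile: V₂ = V₁ · (z₂/z₁)^α
V₂ = 7.03 × (72.0/30.0)^0.209 = 7.03 × (2.4000)^0.209
    = 7.03 × 1.2008 = 8.4415 m/s

8.44 m/s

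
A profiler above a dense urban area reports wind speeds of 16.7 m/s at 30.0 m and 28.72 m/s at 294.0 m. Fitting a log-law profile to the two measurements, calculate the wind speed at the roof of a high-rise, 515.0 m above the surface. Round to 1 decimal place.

Log law: V ∝ ln(z/z₀). From the pair, with r = V₁/V₂ = 0.58148,
ln z₀ = (ln z₁ − r·ln z₂)/(1 − r) = (3.4012 − 0.58148×5.6836)/0.41852 = 0.2302 → z₀ = 1.259 m
V₃ = V₁ · ln(z₃/z₀)/ln(z₁/z₀) = 16.7 × 6.0140/3.1710 = 31.6723 m/s

31.7 m/s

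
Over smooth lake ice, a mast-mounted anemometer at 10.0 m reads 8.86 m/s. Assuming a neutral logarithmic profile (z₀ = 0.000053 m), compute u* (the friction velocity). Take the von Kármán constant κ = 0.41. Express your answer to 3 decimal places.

u* ≈ 0.299 m/s

Log law: V(z) = (u*/κ) · ln(z/z₀) ⇒ u* = κ · V / ln(z/z₀)
u* = 0.41 × 8.86 / ln(10.0/0.000053) = 0.41 × 8.86 / 12.1478
   = 3.6326 / 12.1478 = 0.2990 m/s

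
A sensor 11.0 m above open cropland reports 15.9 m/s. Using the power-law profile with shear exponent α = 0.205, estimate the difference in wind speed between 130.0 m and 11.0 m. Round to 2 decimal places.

10.48 m/s

Power law: V₂ = V₁ · (z₂/z₁)^α = 15.9 × (11.8182)^0.205 = 26.3797 m/s
ΔV = 26.3797 − 15.9 = 10.4797 m/s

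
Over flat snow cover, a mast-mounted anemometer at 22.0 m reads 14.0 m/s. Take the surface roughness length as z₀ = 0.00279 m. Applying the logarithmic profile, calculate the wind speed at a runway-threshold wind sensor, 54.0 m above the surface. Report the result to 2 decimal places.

15.40 m/s

Log law: V(z) ∝ ln(z/z₀), so V₂/V₁ = ln(z₂/z₀) / ln(z₁/z₀).
ln(54.0/0.00279) = 9.8707, ln(22.0/0.00279) = 8.9728
V₂ = 14.0 × 9.8707/8.9728 = 14.0 × 1.1001 = 15.4010 m/s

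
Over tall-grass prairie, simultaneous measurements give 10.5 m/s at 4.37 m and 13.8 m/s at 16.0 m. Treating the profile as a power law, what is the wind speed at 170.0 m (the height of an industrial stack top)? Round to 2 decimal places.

22.70 m/s

First find α: α = ln(V₂/V₁)/ln(z₂/z₁) = ln(13.8/10.5)/ln(16.0/4.37) = 0.27329/1.29783 = 0.2106
Extrapolate from 16.0 m to 170.0 m: V₃ = 13.8 × (170.0/16.0)^0.2106 = 13.8 × 1.6448 = 22.6987 m/s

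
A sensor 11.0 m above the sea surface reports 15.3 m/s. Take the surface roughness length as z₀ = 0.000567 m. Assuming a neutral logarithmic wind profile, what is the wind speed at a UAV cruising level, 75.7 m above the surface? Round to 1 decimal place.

Log law: V(z) ∝ ln(z/z₀), so V₂/V₁ = ln(z₂/z₀) / ln(z₁/z₀).
ln(75.7/0.000567) = 11.8019, ln(11.0/0.000567) = 9.8730
V₂ = 15.3 × 11.8019/9.8730 = 15.3 × 1.1954 = 18.2891 m/s

18.3 m/s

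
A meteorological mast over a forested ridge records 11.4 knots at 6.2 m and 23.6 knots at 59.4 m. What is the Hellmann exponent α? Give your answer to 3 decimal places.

Power law: V₂/V₁ = (z₂/z₁)^α ⇒ α = ln(V₂/V₁) / ln(z₂/z₁)
α = ln(23.6/11.4) / ln(59.4/6.2) = ln(2.0702) / ln(9.5806)
  = 0.72763 / 2.25974 = 0.32200

α ≈ 0.322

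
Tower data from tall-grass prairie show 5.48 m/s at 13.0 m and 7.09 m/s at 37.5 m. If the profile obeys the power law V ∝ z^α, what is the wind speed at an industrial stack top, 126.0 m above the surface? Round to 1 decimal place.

First find α: α = ln(V₂/V₁)/ln(z₂/z₁) = ln(7.09/5.48)/ln(37.5/13.0) = 0.25758/1.05939 = 0.2431
Extrapolate from 37.5 m to 126.0 m: V₃ = 7.09 × (126.0/37.5)^0.2431 = 7.09 × 1.3427 = 9.5196 m/s

9.5 m/s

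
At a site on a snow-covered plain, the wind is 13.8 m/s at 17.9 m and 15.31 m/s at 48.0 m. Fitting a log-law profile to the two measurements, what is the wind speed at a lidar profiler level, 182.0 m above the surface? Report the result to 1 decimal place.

17.4 m/s

Log law: V ∝ ln(z/z₀). From the pair, with r = V₁/V₂ = 0.90137,
ln z₀ = (ln z₁ − r·ln z₂)/(1 − r) = (2.8848 − 0.90137×3.8712)/0.09863 = -6.1300 → z₀ = 0.002177 m
V₃ = V₁ · ln(z₃/z₀)/ln(z₁/z₀) = 13.8 × 11.3340/9.0148 = 17.3503 m/s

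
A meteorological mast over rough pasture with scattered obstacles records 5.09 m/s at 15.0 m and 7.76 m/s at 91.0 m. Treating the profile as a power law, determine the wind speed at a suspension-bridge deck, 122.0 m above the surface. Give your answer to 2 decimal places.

First find α: α = ln(V₂/V₁)/ln(z₂/z₁) = ln(7.76/5.09)/ln(91.0/15.0) = 0.42170/1.80281 = 0.2339
Extrapolate from 91.0 m to 122.0 m: V₃ = 7.76 × (122.0/91.0)^0.2339 = 7.76 × 1.0710 = 8.3108 m/s

8.31 m/s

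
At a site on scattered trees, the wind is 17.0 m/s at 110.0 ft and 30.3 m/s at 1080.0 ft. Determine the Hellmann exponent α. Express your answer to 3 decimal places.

α ≈ 0.253

Power law: V₂/V₁ = (z₂/z₁)^α ⇒ α = ln(V₂/V₁) / ln(z₂/z₁)
α = ln(30.3/17.0) / ln(1080.0/110.0) = ln(1.7824) / ln(9.8182)
  = 0.57793 / 2.28424 = 0.25301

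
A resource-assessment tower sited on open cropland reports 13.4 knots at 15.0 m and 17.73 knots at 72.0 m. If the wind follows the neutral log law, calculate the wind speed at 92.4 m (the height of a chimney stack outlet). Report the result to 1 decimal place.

Log law: V ∝ ln(z/z₀). From the pair, with r = V₁/V₂ = 0.75578,
ln z₀ = (ln z₁ − r·ln z₂)/(1 − r) = (2.7081 − 0.75578×4.2767)/0.24422 = -2.1463 → z₀ = 0.1169 m
V₃ = V₁ · ln(z₃/z₀)/ln(z₁/z₀) = 13.4 × 6.6725/4.8544 = 18.4186 knots

18.4 knots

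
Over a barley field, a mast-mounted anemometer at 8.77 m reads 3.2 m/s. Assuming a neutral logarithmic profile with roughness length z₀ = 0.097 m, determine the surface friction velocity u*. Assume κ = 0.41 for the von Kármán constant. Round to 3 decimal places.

u* ≈ 0.291 m/s

Log law: V(z) = (u*/κ) · ln(z/z₀) ⇒ u* = κ · V / ln(z/z₀)
u* = 0.41 × 3.2 / ln(8.77/0.097) = 0.41 × 3.2 / 4.5044
   = 1.3120 / 4.5044 = 0.2913 m/s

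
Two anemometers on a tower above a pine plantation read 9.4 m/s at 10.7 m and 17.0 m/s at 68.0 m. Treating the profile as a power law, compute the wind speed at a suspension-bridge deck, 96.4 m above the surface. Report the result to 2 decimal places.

19.01 m/s

First find α: α = ln(V₂/V₁)/ln(z₂/z₁) = ln(17.0/9.4)/ln(68.0/10.7) = 0.59250/1.84926 = 0.3204
Extrapolate from 68.0 m to 96.4 m: V₃ = 17.0 × (96.4/68.0)^0.3204 = 17.0 × 1.1183 = 19.0113 m/s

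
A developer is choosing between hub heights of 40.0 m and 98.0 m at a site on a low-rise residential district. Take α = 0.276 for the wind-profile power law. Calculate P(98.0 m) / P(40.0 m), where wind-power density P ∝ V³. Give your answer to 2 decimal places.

2.10

Speed ratio: V_B/V_A = (z_B/z_A)^α = (98.0/40.0)^0.276 = (2.4500)^0.276 = 1.28059
Power-density ratio: P_B/P_A = (V_B/V_A)³ = (1.28059)³ = 2.10005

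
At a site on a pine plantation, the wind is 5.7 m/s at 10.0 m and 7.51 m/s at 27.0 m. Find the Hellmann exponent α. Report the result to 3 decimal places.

Power law: V₂/V₁ = (z₂/z₁)^α ⇒ α = ln(V₂/V₁) / ln(z₂/z₁)
α = ln(7.51/5.7) / ln(27.0/10.0) = ln(1.3175) / ln(2.7000)
  = 0.27577 / 0.99325 = 0.27764

α ≈ 0.278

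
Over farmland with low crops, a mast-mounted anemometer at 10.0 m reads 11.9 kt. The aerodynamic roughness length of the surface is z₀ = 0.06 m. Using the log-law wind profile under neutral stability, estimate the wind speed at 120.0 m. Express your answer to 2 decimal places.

17.68 kt

Log law: V(z) ∝ ln(z/z₀), so V₂/V₁ = ln(z₂/z₀) / ln(z₁/z₀).
ln(120.0/0.06) = 7.6009, ln(10.0/0.06) = 5.1160
V₂ = 11.9 × 7.6009/5.1160 = 11.9 × 1.4857 = 17.6800 kt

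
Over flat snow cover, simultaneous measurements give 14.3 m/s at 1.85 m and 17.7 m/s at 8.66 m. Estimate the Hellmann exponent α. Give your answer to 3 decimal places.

α ≈ 0.138

Power law: V₂/V₁ = (z₂/z₁)^α ⇒ α = ln(V₂/V₁) / ln(z₂/z₁)
α = ln(17.7/14.3) / ln(8.66/1.85) = ln(1.2378) / ln(4.6811)
  = 0.21331 / 1.54353 = 0.13819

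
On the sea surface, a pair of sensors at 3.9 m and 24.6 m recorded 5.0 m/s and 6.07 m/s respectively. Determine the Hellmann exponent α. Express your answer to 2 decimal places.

Power law: V₂/V₁ = (z₂/z₁)^α ⇒ α = ln(V₂/V₁) / ln(z₂/z₁)
α = ln(6.07/5.0) / ln(24.6/3.9) = ln(1.2140) / ln(6.3077)
  = 0.19392 / 1.84177 = 0.10529

α ≈ 0.11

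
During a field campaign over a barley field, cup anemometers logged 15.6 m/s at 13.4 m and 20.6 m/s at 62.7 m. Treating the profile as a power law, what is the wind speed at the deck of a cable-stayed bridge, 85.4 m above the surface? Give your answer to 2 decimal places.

21.78 m/s

First find α: α = ln(V₂/V₁)/ln(z₂/z₁) = ln(20.6/15.6)/ln(62.7/13.4) = 0.27802/1.54311 = 0.1802
Extrapolate from 62.7 m to 85.4 m: V₃ = 20.6 × (85.4/62.7)^0.1802 = 20.6 × 1.0572 = 21.7793 m/s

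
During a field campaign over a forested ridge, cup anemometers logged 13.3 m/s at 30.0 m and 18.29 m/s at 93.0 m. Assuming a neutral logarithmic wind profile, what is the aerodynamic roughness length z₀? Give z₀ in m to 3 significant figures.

Log law: V(z) ∝ ln(z/z₀). With r = V₁/V₂ = 13.3/18.29 = 0.72717,
r · ln(z₂/z₀) = ln(z₁/z₀) ⇒ ln z₀ = (ln z₁ − r·ln z₂)/(1 − r)
ln z₀ = (3.40120 − 0.72717×4.53260) / 0.27283 = 0.3856
z₀ = exp(0.3856) = 1.471 m

z₀ ≈ 1.47 m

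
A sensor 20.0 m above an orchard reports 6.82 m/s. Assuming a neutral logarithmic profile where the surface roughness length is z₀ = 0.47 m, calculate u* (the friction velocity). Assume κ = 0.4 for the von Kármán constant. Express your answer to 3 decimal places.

Log law: V(z) = (u*/κ) · ln(z/z₀) ⇒ u* = κ · V / ln(z/z₀)
u* = 0.4 × 6.82 / ln(20.0/0.47) = 0.4 × 6.82 / 3.7508
   = 2.7280 / 3.7508 = 0.7273 m/s

u* ≈ 0.727 m/s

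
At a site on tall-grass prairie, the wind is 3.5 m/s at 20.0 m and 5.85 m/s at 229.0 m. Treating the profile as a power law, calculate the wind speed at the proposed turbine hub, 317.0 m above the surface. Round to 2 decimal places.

6.26 m/s

First find α: α = ln(V₂/V₁)/ln(z₂/z₁) = ln(5.85/3.5)/ln(229.0/20.0) = 0.51368/2.43799 = 0.2107
Extrapolate from 229.0 m to 317.0 m: V₃ = 5.85 × (317.0/229.0)^0.2107 = 5.85 × 1.0709 = 6.2649 m/s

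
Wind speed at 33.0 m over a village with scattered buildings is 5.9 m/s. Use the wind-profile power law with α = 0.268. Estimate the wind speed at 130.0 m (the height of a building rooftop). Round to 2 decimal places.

Power-law profile: V₂ = V₁ · (z₂/z₁)^α
V₂ = 5.9 × (130.0/33.0)^0.268 = 5.9 × (3.9394)^0.268
    = 5.9 × 1.4440 = 8.5198 m/s

8.52 m/s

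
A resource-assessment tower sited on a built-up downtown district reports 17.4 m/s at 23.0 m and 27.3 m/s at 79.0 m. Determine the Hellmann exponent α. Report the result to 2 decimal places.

α ≈ 0.37

Power law: V₂/V₁ = (z₂/z₁)^α ⇒ α = ln(V₂/V₁) / ln(z₂/z₁)
α = ln(27.3/17.4) / ln(79.0/23.0) = ln(1.5690) / ln(3.4348)
  = 0.45042 / 1.23395 = 0.36502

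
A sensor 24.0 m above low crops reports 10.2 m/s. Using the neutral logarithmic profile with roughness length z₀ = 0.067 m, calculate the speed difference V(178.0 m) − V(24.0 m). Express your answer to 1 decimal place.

Log law: V₂ = V₁ · ln(z₂/z₀)/ln(z₁/z₀) = 10.2 × 7.8848/5.8811 = 13.6752 m/s
ΔV = 13.6752 − 10.2 = 3.4752 m/s

3.5 m/s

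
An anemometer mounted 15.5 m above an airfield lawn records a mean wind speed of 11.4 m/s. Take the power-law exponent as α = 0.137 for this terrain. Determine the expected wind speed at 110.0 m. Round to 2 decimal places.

Power-law profile: V₂ = V₁ · (z₂/z₁)^α
V₂ = 11.4 × (110.0/15.5)^0.137 = 11.4 × (7.0968)^0.137
    = 11.4 × 1.3080 = 14.9108 m/s

14.91 m/s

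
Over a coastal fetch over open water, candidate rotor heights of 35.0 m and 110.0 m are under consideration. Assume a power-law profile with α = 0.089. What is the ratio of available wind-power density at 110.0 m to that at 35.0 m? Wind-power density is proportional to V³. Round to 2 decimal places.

1.36

Speed ratio: V_B/V_A = (z_B/z_A)^α = (110.0/35.0)^0.089 = (3.1429)^0.089 = 1.10729
Power-density ratio: P_B/P_A = (V_B/V_A)³ = (1.10729)³ = 1.35764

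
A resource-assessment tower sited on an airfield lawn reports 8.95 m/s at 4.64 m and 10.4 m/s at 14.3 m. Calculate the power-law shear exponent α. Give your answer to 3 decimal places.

α ≈ 0.133

Power law: V₂/V₁ = (z₂/z₁)^α ⇒ α = ln(V₂/V₁) / ln(z₂/z₁)
α = ln(10.4/8.95) / ln(14.3/4.64) = ln(1.1620) / ln(3.0819)
  = 0.15015 / 1.12555 = 0.13340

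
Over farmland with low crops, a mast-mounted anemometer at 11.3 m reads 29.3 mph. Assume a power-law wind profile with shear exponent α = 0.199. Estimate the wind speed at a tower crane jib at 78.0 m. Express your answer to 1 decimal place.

Power-law profile: V₂ = V₁ · (z₂/z₁)^α
V₂ = 29.3 × (78.0/11.3)^0.199 = 29.3 × (6.9027)^0.199
    = 29.3 × 1.4688 = 43.0360 mph

43.0 mph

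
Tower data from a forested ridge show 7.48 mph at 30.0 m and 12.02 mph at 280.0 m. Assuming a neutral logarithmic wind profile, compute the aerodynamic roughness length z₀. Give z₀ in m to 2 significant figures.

z₀ ≈ 0.76 m

Log law: V(z) ∝ ln(z/z₀). With r = V₁/V₂ = 7.48/12.02 = 0.62230,
r · ln(z₂/z₀) = ln(z₁/z₀) ⇒ ln z₀ = (ln z₁ − r·ln z₂)/(1 − r)
ln z₀ = (3.40120 − 0.62230×5.63479) / 0.37770 = -0.2788
z₀ = exp(-0.2788) = 0.7567 m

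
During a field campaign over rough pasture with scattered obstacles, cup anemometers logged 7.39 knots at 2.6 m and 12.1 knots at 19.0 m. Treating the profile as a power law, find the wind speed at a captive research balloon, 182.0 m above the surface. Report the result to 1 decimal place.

21.2 knots

First find α: α = ln(V₂/V₁)/ln(z₂/z₁) = ln(12.1/7.39)/ln(19.0/2.6) = 0.49308/1.98893 = 0.2479
Extrapolate from 19.0 m to 182.0 m: V₃ = 12.1 × (182.0/19.0)^0.2479 = 12.1 × 1.7510 = 21.1868 knots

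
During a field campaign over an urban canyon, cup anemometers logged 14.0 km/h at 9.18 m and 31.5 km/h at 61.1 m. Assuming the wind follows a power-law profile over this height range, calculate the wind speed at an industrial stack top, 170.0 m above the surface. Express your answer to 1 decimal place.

48.8 km/h

First find α: α = ln(V₂/V₁)/ln(z₂/z₁) = ln(31.5/14.0)/ln(61.1/9.18) = 0.81093/1.89548 = 0.4278
Extrapolate from 61.1 m to 170.0 m: V₃ = 31.5 × (170.0/61.1)^0.4278 = 31.5 × 1.5493 = 48.8020 km/h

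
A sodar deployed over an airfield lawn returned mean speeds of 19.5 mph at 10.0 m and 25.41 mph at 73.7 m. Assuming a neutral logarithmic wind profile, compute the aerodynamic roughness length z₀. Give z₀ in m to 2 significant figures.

z₀ ≈ 0.014 m

Log law: V(z) ∝ ln(z/z₀). With r = V₁/V₂ = 19.5/25.41 = 0.76741,
r · ln(z₂/z₀) = ln(z₁/z₀) ⇒ ln z₀ = (ln z₁ − r·ln z₂)/(1 − r)
ln z₀ = (2.30259 − 0.76741×4.30000) / 0.23259 = -4.2879
z₀ = exp(-4.2879) = 0.01373 m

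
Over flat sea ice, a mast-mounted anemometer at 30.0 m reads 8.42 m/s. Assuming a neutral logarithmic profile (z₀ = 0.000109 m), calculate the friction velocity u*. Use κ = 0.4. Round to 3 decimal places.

Log law: V(z) = (u*/κ) · ln(z/z₀) ⇒ u* = κ · V / ln(z/z₀)
u* = 0.4 × 8.42 / ln(30.0/0.000109) = 0.4 × 8.42 / 12.5254
   = 3.3680 / 12.5254 = 0.2689 m/s

u* ≈ 0.269 m/s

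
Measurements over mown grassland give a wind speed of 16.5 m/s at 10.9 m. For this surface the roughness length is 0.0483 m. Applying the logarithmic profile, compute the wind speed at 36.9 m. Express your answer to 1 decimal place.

Log law: V(z) ∝ ln(z/z₀), so V₂/V₁ = ln(z₂/z₀) / ln(z₁/z₀).
ln(36.9/0.0483) = 6.6385, ln(10.9/0.0483) = 5.4191
V₂ = 16.5 × 6.6385/5.4191 = 16.5 × 1.2250 = 20.2130 m/s

20.2 m/s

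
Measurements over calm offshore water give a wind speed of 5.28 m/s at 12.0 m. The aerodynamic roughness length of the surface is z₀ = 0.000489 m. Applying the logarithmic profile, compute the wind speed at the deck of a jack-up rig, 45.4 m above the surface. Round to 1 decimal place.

Log law: V(z) ∝ ln(z/z₀), so V₂/V₁ = ln(z₂/z₀) / ln(z₁/z₀).
ln(45.4/0.000489) = 11.4387, ln(12.0/0.000489) = 10.1081
V₂ = 5.28 × 11.4387/10.1081 = 5.28 × 1.1316 = 5.9750 m/s

6.0 m/s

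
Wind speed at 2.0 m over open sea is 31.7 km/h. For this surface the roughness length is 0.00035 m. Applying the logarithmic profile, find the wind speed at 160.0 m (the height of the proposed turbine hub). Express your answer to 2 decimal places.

47.76 km/h

Log law: V(z) ∝ ln(z/z₀), so V₂/V₁ = ln(z₂/z₀) / ln(z₁/z₀).
ln(160.0/0.00035) = 13.0328, ln(2.0/0.00035) = 8.6507
V₂ = 31.7 × 13.0328/8.6507 = 31.7 × 1.5066 = 47.7576 km/h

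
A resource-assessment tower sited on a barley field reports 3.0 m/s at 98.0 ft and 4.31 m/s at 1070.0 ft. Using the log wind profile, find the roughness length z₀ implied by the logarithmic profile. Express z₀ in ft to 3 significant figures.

Log law: V(z) ∝ ln(z/z₀). With r = V₁/V₂ = 3.0/4.31 = 0.69606,
r · ln(z₂/z₀) = ln(z₁/z₀) ⇒ ln z₀ = (ln z₁ − r·ln z₂)/(1 − r)
ln z₀ = (4.58497 − 0.69606×6.97541) / 0.30394 = -0.8893
z₀ = exp(-0.8893) = 0.4109 ft

z₀ ≈ 0.411 ft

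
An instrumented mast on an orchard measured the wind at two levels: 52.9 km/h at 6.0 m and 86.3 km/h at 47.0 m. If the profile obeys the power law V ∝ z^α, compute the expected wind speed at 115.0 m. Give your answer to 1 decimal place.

First find α: α = ln(V₂/V₁)/ln(z₂/z₁) = ln(86.3/52.9)/ln(47.0/6.0) = 0.48943/2.05839 = 0.2378
Extrapolate from 47.0 m to 115.0 m: V₃ = 86.3 × (115.0/47.0)^0.2378 = 86.3 × 1.2371 = 106.7601 km/h

106.8 km/h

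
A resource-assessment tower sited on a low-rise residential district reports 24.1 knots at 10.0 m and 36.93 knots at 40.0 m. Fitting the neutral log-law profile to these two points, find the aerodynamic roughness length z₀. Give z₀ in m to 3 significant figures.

Log law: V(z) ∝ ln(z/z₀). With r = V₁/V₂ = 24.1/36.93 = 0.65259,
r · ln(z₂/z₀) = ln(z₁/z₀) ⇒ ln z₀ = (ln z₁ − r·ln z₂)/(1 − r)
ln z₀ = (2.30259 − 0.65259×3.68888) / 0.34741 = -0.3014
z₀ = exp(-0.3014) = 0.7397 m

z₀ ≈ 0.740 m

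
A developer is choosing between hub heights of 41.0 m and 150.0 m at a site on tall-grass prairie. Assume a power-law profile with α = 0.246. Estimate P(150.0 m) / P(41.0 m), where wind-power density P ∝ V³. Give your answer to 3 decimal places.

2.604

Speed ratio: V_B/V_A = (z_B/z_A)^α = (150.0/41.0)^0.246 = (3.6585)^0.246 = 1.37586
Power-density ratio: P_B/P_A = (V_B/V_A)³ = (1.37586)³ = 2.60448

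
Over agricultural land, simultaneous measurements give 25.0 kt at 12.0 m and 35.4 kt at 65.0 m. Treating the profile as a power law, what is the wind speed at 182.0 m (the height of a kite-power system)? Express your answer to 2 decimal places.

43.76 kt

First find α: α = ln(V₂/V₁)/ln(z₂/z₁) = ln(35.4/25.0)/ln(65.0/12.0) = 0.34784/1.68948 = 0.2059
Extrapolate from 65.0 m to 182.0 m: V₃ = 35.4 × (182.0/65.0)^0.2059 = 35.4 × 1.2361 = 43.7588 kt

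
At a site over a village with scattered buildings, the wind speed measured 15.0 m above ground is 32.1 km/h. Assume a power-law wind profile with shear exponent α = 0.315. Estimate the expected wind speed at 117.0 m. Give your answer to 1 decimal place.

61.3 km/h

Power-law profile: V₂ = V₁ · (z₂/z₁)^α
V₂ = 32.1 × (117.0/15.0)^0.315 = 32.1 × (7.8000)^0.315
    = 32.1 × 1.9099 = 61.3077 km/h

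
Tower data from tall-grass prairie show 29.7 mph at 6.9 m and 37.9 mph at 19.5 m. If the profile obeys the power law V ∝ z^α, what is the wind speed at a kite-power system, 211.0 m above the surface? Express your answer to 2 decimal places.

First find α: α = ln(V₂/V₁)/ln(z₂/z₁) = ln(37.9/29.7)/ln(19.5/6.9) = 0.24380/1.03889 = 0.2347
Extrapolate from 19.5 m to 211.0 m: V₃ = 37.9 × (211.0/19.5)^0.2347 = 37.9 × 1.7487 = 66.2755 mph

66.28 mph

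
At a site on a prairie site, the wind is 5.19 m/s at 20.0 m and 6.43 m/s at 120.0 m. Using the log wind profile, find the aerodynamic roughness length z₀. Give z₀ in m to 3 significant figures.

z₀ ≈ 0.0111 m

Log law: V(z) ∝ ln(z/z₀). With r = V₁/V₂ = 5.19/6.43 = 0.80715,
r · ln(z₂/z₀) = ln(z₁/z₀) ⇒ ln z₀ = (ln z₁ − r·ln z₂)/(1 − r)
ln z₀ = (2.99573 − 0.80715×4.78749) / 0.19285 = -4.5036
z₀ = exp(-4.5036) = 0.01107 m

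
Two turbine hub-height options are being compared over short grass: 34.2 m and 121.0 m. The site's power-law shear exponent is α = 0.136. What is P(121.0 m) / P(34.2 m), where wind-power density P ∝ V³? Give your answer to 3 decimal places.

Speed ratio: V_B/V_A = (z_B/z_A)^α = (121.0/34.2)^0.136 = (3.5380)^0.136 = 1.18749
Power-density ratio: P_B/P_A = (V_B/V_A)³ = (1.18749)³ = 1.67453

1.675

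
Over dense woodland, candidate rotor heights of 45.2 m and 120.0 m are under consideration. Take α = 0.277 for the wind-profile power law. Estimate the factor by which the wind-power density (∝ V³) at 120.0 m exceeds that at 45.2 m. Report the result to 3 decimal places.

Speed ratio: V_B/V_A = (z_B/z_A)^α = (120.0/45.2)^0.277 = (2.6549)^0.277 = 1.31057
Power-density ratio: P_B/P_A = (V_B/V_A)³ = (1.31057)³ = 2.25102

2.251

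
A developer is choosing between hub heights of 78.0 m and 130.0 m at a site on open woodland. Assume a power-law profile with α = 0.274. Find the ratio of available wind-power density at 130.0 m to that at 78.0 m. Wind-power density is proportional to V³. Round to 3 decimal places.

1.522

Speed ratio: V_B/V_A = (z_B/z_A)^α = (130.0/78.0)^0.274 = (1.6667)^0.274 = 1.15023
Power-density ratio: P_B/P_A = (V_B/V_A)³ = (1.15023)³ = 1.52181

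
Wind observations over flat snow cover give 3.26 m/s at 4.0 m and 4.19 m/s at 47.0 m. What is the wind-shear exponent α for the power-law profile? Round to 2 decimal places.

Power law: V₂/V₁ = (z₂/z₁)^α ⇒ α = ln(V₂/V₁) / ln(z₂/z₁)
α = ln(4.19/3.26) / ln(47.0/4.0) = ln(1.2853) / ln(11.7500)
  = 0.25097 / 2.46385 = 0.10186

α ≈ 0.10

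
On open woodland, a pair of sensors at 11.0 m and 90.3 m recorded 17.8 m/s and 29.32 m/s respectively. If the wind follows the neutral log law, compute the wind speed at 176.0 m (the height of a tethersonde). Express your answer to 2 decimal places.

Log law: V ∝ ln(z/z₀). From the pair, with r = V₁/V₂ = 0.60709,
ln z₀ = (ln z₁ − r·ln z₂)/(1 − r) = (2.3979 − 0.60709×4.5031)/0.39291 = -0.8550 → z₀ = 0.4253 m
V₃ = V₁ · ln(z₃/z₀)/ln(z₁/z₀) = 17.8 × 6.0255/3.2529 = 32.9718 m/s

32.97 m/s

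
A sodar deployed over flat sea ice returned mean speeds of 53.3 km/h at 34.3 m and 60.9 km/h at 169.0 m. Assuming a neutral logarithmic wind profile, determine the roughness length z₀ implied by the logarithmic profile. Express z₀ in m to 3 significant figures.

z₀ ≈ 0.000476 m

Log law: V(z) ∝ ln(z/z₀). With r = V₁/V₂ = 53.3/60.9 = 0.87521,
r · ln(z₂/z₀) = ln(z₁/z₀) ⇒ ln z₀ = (ln z₁ − r·ln z₂)/(1 − r)
ln z₀ = (3.53515 − 0.87521×5.12990) / 0.12479 = -7.6491
z₀ = exp(-7.6491) = 0.0004765 m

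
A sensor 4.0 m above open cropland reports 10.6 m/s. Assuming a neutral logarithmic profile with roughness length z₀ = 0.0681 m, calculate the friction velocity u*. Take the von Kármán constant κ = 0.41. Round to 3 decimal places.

u* ≈ 1.067 m/s

Log law: V(z) = (u*/κ) · ln(z/z₀) ⇒ u* = κ · V / ln(z/z₀)
u* = 0.41 × 10.6 / ln(4.0/0.0681) = 0.41 × 10.6 / 4.0731
   = 4.3460 / 4.0731 = 1.0670 m/s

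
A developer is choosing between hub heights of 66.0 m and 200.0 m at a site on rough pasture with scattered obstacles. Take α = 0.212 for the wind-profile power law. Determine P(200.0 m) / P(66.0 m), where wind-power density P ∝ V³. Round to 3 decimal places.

Speed ratio: V_B/V_A = (z_B/z_A)^α = (200.0/66.0)^0.212 = (3.0303)^0.212 = 1.26495
Power-density ratio: P_B/P_A = (V_B/V_A)³ = (1.26495)³ = 2.02407

2.024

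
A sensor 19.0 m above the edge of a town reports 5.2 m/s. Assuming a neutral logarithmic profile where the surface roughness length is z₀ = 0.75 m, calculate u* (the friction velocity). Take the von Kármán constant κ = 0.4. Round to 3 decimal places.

u* ≈ 0.644 m/s

Log law: V(z) = (u*/κ) · ln(z/z₀) ⇒ u* = κ · V / ln(z/z₀)
u* = 0.4 × 5.2 / ln(19.0/0.75) = 0.4 × 5.2 / 3.2321
   = 2.0800 / 3.2321 = 0.6435 m/s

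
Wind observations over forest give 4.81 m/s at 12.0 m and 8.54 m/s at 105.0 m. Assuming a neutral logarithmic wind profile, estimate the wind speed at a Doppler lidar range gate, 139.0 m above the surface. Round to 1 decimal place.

9.0 m/s

Log law: V ∝ ln(z/z₀). From the pair, with r = V₁/V₂ = 0.56323,
ln z₀ = (ln z₁ − r·ln z₂)/(1 − r) = (2.4849 − 0.56323×4.6540)/0.43677 = -0.3122 → z₀ = 0.7318 m
V₃ = V₁ · ln(z₃/z₀)/ln(z₁/z₀) = 4.81 × 5.2467/2.7971 = 9.0224 m/s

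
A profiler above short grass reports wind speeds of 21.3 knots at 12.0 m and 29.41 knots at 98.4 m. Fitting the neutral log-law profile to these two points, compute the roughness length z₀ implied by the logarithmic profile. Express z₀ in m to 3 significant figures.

Log law: V(z) ∝ ln(z/z₀). With r = V₁/V₂ = 21.3/29.41 = 0.72424,
r · ln(z₂/z₀) = ln(z₁/z₀) ⇒ ln z₀ = (ln z₁ − r·ln z₂)/(1 − r)
ln z₀ = (2.48491 − 0.72424×4.58904) / 0.27576 = -3.0414
z₀ = exp(-3.0414) = 0.04777 m

z₀ ≈ 0.0478 m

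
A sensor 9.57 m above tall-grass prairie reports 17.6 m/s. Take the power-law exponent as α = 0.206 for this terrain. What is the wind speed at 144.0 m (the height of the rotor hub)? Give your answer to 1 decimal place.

Power-law profile: V₂ = V₁ · (z₂/z₁)^α
V₂ = 17.6 × (144.0/9.57)^0.206 = 17.6 × (15.0470)^0.206
    = 17.6 × 1.7481 = 30.7657 m/s

30.8 m/s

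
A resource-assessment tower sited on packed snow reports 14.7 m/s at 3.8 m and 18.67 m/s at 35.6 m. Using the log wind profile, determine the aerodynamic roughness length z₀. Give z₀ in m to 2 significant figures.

Log law: V(z) ∝ ln(z/z₀). With r = V₁/V₂ = 14.7/18.67 = 0.78736,
r · ln(z₂/z₀) = ln(z₁/z₀) ⇒ ln z₀ = (ln z₁ − r·ln z₂)/(1 − r)
ln z₀ = (1.33500 − 0.78736×3.57235) / 0.21264 = -6.9494
z₀ = exp(-6.9494) = 0.0009592 m

z₀ ≈ 0.00096 m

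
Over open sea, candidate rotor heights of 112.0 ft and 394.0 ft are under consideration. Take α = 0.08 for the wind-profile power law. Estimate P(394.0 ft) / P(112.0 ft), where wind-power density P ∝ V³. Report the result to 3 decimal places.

1.352

Speed ratio: V_B/V_A = (z_B/z_A)^α = (394.0/112.0)^0.08 = (3.5179)^0.08 = 1.10587
Power-density ratio: P_B/P_A = (V_B/V_A)³ = (1.10587)³ = 1.35241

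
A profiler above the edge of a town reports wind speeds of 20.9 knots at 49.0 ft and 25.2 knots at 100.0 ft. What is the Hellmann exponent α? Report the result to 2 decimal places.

Power law: V₂/V₁ = (z₂/z₁)^α ⇒ α = ln(V₂/V₁) / ln(z₂/z₁)
α = ln(25.2/20.9) / ln(100.0/49.0) = ln(1.2057) / ln(2.0408)
  = 0.18709 / 0.71335 = 0.26228

α ≈ 0.26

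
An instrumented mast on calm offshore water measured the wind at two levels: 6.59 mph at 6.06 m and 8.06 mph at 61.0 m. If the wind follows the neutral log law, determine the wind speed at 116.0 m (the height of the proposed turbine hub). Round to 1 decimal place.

8.5 mph

Log law: V ∝ ln(z/z₀). From the pair, with r = V₁/V₂ = 0.81762,
ln z₀ = (ln z₁ − r·ln z₂)/(1 − r) = (1.8017 − 0.81762×4.1109)/0.18238 = -8.5503 → z₀ = 0.0001935 m
V₃ = V₁ · ln(z₃/z₀)/ln(z₁/z₀) = 6.59 × 13.3038/10.3520 = 8.4691 mph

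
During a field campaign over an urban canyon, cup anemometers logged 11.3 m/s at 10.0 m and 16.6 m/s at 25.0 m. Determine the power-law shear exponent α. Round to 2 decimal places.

Power law: V₂/V₁ = (z₂/z₁)^α ⇒ α = ln(V₂/V₁) / ln(z₂/z₁)
α = ln(16.6/11.3) / ln(25.0/10.0) = ln(1.4690) / ln(2.5000)
  = 0.38460 / 0.91629 = 0.41974

α ≈ 0.42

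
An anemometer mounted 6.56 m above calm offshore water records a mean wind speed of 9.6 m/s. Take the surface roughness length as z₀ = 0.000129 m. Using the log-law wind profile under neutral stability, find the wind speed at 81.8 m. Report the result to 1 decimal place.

11.8 m/s

Log law: V(z) ∝ ln(z/z₀), so V₂/V₁ = ln(z₂/z₀) / ln(z₁/z₀).
ln(81.8/0.000129) = 13.3600, ln(6.56/0.000129) = 10.8367
V₂ = 9.6 × 13.3600/10.8367 = 9.6 × 1.2328 = 11.8353 m/s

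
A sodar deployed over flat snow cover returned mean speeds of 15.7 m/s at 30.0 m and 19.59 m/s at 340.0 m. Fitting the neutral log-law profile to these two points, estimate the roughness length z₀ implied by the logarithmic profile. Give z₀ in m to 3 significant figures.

Log law: V(z) ∝ ln(z/z₀). With r = V₁/V₂ = 15.7/19.59 = 0.80143,
r · ln(z₂/z₀) = ln(z₁/z₀) ⇒ ln z₀ = (ln z₁ − r·ln z₂)/(1 − r)
ln z₀ = (3.40120 − 0.80143×5.82895) / 0.19857 = -6.3972
z₀ = exp(-6.3972) = 0.001666 m

z₀ ≈ 0.00167 m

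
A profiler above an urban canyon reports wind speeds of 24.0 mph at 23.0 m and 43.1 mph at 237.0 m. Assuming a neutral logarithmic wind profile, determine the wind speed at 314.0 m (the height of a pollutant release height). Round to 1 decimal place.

45.4 mph

Log law: V ∝ ln(z/z₀). From the pair, with r = V₁/V₂ = 0.55684,
ln z₀ = (ln z₁ − r·ln z₂)/(1 − r) = (3.1355 − 0.55684×5.4681)/0.44316 = 0.2045 → z₀ = 1.227 m
V₃ = V₁ · ln(z₃/z₀)/ln(z₁/z₀) = 24.0 × 5.5449/2.9310 = 45.4037 mph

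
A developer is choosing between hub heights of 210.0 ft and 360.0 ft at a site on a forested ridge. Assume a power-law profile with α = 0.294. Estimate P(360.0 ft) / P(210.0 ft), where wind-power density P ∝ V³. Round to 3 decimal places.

1.609

Speed ratio: V_B/V_A = (z_B/z_A)^α = (360.0/210.0)^0.294 = (1.7143)^0.294 = 1.17171
Power-density ratio: P_B/P_A = (V_B/V_A)³ = (1.17171)³ = 1.60865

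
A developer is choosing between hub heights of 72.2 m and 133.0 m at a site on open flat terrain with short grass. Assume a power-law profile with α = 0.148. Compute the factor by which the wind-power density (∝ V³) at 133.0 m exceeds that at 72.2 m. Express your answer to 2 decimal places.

Speed ratio: V_B/V_A = (z_B/z_A)^α = (133.0/72.2)^0.148 = (1.8421)^0.148 = 1.09463
Power-density ratio: P_B/P_A = (V_B/V_A)³ = (1.09463)³ = 1.31159

1.31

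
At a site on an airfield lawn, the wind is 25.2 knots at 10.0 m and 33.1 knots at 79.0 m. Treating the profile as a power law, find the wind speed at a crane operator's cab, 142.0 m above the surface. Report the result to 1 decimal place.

First find α: α = ln(V₂/V₁)/ln(z₂/z₁) = ln(33.1/25.2)/ln(79.0/10.0) = 0.27269/2.06686 = 0.1319
Extrapolate from 79.0 m to 142.0 m: V₃ = 33.1 × (142.0/79.0)^0.1319 = 33.1 × 1.0804 = 35.7624 knots

35.8 knots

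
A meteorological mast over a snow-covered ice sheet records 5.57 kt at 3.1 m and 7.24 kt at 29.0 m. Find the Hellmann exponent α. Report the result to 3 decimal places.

α ≈ 0.117

Power law: V₂/V₁ = (z₂/z₁)^α ⇒ α = ln(V₂/V₁) / ln(z₂/z₁)
α = ln(7.24/5.57) / ln(29.0/3.1) = ln(1.2998) / ln(9.3548)
  = 0.26223 / 2.23589 = 0.11728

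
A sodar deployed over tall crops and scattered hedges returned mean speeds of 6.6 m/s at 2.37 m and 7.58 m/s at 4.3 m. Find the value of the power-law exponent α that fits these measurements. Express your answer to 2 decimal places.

α ≈ 0.23

Power law: V₂/V₁ = (z₂/z₁)^α ⇒ α = ln(V₂/V₁) / ln(z₂/z₁)
α = ln(7.58/6.6) / ln(4.3/2.37) = ln(1.1485) / ln(1.8143)
  = 0.13844 / 0.59573 = 0.23240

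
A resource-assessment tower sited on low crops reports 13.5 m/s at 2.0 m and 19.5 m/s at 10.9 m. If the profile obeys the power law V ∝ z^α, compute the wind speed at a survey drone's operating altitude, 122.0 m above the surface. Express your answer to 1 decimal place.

First find α: α = ln(V₂/V₁)/ln(z₂/z₁) = ln(19.5/13.5)/ln(10.9/2.0) = 0.36772/1.69562 = 0.2169
Extrapolate from 10.9 m to 122.0 m: V₃ = 19.5 × (122.0/10.9)^0.2169 = 19.5 × 1.6884 = 32.9242 m/s

32.9 m/s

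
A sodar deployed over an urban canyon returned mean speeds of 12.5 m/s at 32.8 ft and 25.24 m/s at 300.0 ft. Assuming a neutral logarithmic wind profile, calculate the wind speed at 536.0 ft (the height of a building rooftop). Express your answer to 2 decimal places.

28.58 m/s

Log law: V ∝ ln(z/z₀). From the pair, with r = V₁/V₂ = 0.49525,
ln z₀ = (ln z₁ − r·ln z₂)/(1 − r) = (3.4904 − 0.49525×5.7038)/0.50475 = 1.3188 → z₀ = 3.739 ft
V₃ = V₁ · ln(z₃/z₀)/ln(z₁/z₀) = 12.5 × 4.9654/2.1717 = 28.5805 m/s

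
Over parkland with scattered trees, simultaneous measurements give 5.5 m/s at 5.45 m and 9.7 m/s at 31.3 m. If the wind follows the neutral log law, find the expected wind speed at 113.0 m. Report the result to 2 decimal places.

Log law: V ∝ ln(z/z₀). From the pair, with r = V₁/V₂ = 0.56701,
ln z₀ = (ln z₁ − r·ln z₂)/(1 − r) = (1.6956 − 0.56701×3.4436)/0.43299 = -0.5934 → z₀ = 0.5524 m
V₃ = V₁ · ln(z₃/z₀)/ln(z₁/z₀) = 5.5 × 5.3208/2.2891 = 12.7846 m/s

12.78 m/s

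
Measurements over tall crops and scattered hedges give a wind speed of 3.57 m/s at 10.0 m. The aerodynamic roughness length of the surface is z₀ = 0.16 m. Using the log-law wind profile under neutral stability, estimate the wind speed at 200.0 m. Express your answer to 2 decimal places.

6.16 m/s

Log law: V(z) ∝ ln(z/z₀), so V₂/V₁ = ln(z₂/z₀) / ln(z₁/z₀).
ln(200.0/0.16) = 7.1309, ln(10.0/0.16) = 4.1352
V₂ = 3.57 × 7.1309/4.1352 = 3.57 × 1.7245 = 6.1563 m/s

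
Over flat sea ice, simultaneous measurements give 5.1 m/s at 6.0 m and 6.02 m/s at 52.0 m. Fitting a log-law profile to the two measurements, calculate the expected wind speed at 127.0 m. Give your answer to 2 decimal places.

6.40 m/s

Log law: V ∝ ln(z/z₀). From the pair, with r = V₁/V₂ = 0.84718,
ln z₀ = (ln z₁ − r·ln z₂)/(1 − r) = (1.7918 − 0.84718×3.9512)/0.15282 = -10.1793 → z₀ = 0.00003795 m
V₃ = V₁ · ln(z₃/z₀)/ln(z₁/z₀) = 5.1 × 15.0235/11.9711 = 6.4004 m/s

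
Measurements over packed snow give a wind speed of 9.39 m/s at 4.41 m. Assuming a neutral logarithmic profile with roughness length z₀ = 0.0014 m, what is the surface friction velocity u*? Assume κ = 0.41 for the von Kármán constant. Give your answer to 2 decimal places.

u* ≈ 0.48 m/s

Log law: V(z) = (u*/κ) · ln(z/z₀) ⇒ u* = κ · V / ln(z/z₀)
u* = 0.41 × 9.39 / ln(4.41/0.0014) = 0.41 × 9.39 / 8.0552
   = 3.8499 / 8.0552 = 0.4779 m/s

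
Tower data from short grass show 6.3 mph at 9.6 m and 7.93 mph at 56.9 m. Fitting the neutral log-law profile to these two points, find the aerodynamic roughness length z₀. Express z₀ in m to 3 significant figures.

z₀ ≈ 0.00989 m

Log law: V(z) ∝ ln(z/z₀). With r = V₁/V₂ = 6.3/7.93 = 0.79445,
r · ln(z₂/z₀) = ln(z₁/z₀) ⇒ ln z₀ = (ln z₁ − r·ln z₂)/(1 − r)
ln z₀ = (2.26176 − 0.79445×4.04130) / 0.20555 = -4.6162
z₀ = exp(-4.6162) = 0.009890 m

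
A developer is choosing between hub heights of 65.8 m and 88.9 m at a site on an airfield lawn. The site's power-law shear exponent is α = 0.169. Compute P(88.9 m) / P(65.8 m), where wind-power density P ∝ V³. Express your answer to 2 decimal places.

Speed ratio: V_B/V_A = (z_B/z_A)^α = (88.9/65.8)^0.169 = (1.3511)^0.169 = 1.05217
Power-density ratio: P_B/P_A = (V_B/V_A)³ = (1.05217)³ = 1.16480

1.16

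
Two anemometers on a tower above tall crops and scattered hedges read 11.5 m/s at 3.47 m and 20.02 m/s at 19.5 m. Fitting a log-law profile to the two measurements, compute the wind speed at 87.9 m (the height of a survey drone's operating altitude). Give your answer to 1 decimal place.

Log law: V ∝ ln(z/z₀). From the pair, with r = V₁/V₂ = 0.57443,
ln z₀ = (ln z₁ − r·ln z₂)/(1 − r) = (1.2442 − 0.57443×2.9704)/0.42557 = -1.0859 → z₀ = 0.3376 m
V₃ = V₁ · ln(z₃/z₀)/ln(z₁/z₀) = 11.5 × 5.5621/2.3300 = 27.4518 m/s

27.5 m/s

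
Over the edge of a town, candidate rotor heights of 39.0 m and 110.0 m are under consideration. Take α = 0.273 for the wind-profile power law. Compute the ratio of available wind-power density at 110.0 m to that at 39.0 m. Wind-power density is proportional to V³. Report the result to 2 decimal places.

Speed ratio: V_B/V_A = (z_B/z_A)^α = (110.0/39.0)^0.273 = (2.8205)^0.273 = 1.32721
Power-density ratio: P_B/P_A = (V_B/V_A)³ = (1.32721)³ = 2.33786

2.34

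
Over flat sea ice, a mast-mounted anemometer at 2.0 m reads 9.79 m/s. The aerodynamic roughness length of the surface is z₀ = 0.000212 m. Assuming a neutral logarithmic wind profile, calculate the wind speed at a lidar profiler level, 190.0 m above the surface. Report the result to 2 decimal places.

Log law: V(z) ∝ ln(z/z₀), so V₂/V₁ = ln(z₂/z₀) / ln(z₁/z₀).
ln(190.0/0.000212) = 13.7059, ln(2.0/0.000212) = 9.1521
V₂ = 9.79 × 13.7059/9.1521 = 9.79 × 1.4976 = 14.6613 m/s

14.66 m/s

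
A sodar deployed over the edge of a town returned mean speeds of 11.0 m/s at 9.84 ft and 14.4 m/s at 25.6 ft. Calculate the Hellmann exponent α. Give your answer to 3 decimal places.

α ≈ 0.282

Power law: V₂/V₁ = (z₂/z₁)^α ⇒ α = ln(V₂/V₁) / ln(z₂/z₁)
α = ln(14.4/11.0) / ln(25.6/9.84) = ln(1.3091) / ln(2.6016)
  = 0.26933 / 0.95614 = 0.28169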